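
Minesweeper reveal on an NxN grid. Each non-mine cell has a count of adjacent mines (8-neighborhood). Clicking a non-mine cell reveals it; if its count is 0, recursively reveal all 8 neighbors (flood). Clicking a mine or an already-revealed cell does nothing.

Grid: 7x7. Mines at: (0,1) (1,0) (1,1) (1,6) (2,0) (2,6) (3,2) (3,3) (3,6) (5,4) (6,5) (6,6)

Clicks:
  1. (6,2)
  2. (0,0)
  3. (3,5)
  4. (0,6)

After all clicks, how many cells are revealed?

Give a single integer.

Click 1 (6,2) count=0: revealed 14 new [(3,0) (3,1) (4,0) (4,1) (4,2) (4,3) (5,0) (5,1) (5,2) (5,3) (6,0) (6,1) (6,2) (6,3)] -> total=14
Click 2 (0,0) count=3: revealed 1 new [(0,0)] -> total=15
Click 3 (3,5) count=2: revealed 1 new [(3,5)] -> total=16
Click 4 (0,6) count=1: revealed 1 new [(0,6)] -> total=17

Answer: 17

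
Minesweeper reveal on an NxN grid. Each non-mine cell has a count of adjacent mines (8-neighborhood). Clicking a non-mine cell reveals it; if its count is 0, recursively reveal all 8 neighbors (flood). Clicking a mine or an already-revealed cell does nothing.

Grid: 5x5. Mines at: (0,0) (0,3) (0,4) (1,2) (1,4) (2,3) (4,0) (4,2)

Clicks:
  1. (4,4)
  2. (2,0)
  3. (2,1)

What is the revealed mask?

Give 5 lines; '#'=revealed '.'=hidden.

Answer: .....
##...
##...
##.##
...##

Derivation:
Click 1 (4,4) count=0: revealed 4 new [(3,3) (3,4) (4,3) (4,4)] -> total=4
Click 2 (2,0) count=0: revealed 6 new [(1,0) (1,1) (2,0) (2,1) (3,0) (3,1)] -> total=10
Click 3 (2,1) count=1: revealed 0 new [(none)] -> total=10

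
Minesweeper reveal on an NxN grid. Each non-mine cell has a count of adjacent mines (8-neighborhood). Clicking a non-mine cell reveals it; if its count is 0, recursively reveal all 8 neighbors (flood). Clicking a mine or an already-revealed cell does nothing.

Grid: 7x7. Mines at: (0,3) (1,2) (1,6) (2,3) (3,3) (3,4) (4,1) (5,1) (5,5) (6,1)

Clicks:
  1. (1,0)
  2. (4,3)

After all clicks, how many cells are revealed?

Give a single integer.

Answer: 9

Derivation:
Click 1 (1,0) count=0: revealed 8 new [(0,0) (0,1) (1,0) (1,1) (2,0) (2,1) (3,0) (3,1)] -> total=8
Click 2 (4,3) count=2: revealed 1 new [(4,3)] -> total=9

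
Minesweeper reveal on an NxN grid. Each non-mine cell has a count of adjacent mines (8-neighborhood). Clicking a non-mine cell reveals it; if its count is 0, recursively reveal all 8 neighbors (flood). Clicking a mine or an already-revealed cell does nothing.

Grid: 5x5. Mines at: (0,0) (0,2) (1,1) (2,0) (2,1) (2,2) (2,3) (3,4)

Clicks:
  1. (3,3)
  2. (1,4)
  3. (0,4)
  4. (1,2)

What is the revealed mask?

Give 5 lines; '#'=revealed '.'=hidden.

Answer: ...##
..###
.....
...#.
.....

Derivation:
Click 1 (3,3) count=3: revealed 1 new [(3,3)] -> total=1
Click 2 (1,4) count=1: revealed 1 new [(1,4)] -> total=2
Click 3 (0,4) count=0: revealed 3 new [(0,3) (0,4) (1,3)] -> total=5
Click 4 (1,2) count=5: revealed 1 new [(1,2)] -> total=6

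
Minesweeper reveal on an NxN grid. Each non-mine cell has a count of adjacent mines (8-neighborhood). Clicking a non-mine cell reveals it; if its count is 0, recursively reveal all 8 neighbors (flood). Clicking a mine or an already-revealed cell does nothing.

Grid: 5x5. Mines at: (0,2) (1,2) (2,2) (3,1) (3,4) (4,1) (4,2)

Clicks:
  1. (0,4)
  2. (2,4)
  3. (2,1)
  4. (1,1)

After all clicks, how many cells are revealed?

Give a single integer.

Click 1 (0,4) count=0: revealed 6 new [(0,3) (0,4) (1,3) (1,4) (2,3) (2,4)] -> total=6
Click 2 (2,4) count=1: revealed 0 new [(none)] -> total=6
Click 3 (2,1) count=3: revealed 1 new [(2,1)] -> total=7
Click 4 (1,1) count=3: revealed 1 new [(1,1)] -> total=8

Answer: 8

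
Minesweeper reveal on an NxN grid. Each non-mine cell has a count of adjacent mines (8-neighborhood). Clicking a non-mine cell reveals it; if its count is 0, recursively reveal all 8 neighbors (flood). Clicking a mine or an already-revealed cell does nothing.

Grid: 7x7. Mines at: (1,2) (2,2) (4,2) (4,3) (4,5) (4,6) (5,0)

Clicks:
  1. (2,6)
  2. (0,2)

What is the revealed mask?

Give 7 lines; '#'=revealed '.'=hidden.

Answer: ..#####
...####
...####
...####
.......
.......
.......

Derivation:
Click 1 (2,6) count=0: revealed 16 new [(0,3) (0,4) (0,5) (0,6) (1,3) (1,4) (1,5) (1,6) (2,3) (2,4) (2,5) (2,6) (3,3) (3,4) (3,5) (3,6)] -> total=16
Click 2 (0,2) count=1: revealed 1 new [(0,2)] -> total=17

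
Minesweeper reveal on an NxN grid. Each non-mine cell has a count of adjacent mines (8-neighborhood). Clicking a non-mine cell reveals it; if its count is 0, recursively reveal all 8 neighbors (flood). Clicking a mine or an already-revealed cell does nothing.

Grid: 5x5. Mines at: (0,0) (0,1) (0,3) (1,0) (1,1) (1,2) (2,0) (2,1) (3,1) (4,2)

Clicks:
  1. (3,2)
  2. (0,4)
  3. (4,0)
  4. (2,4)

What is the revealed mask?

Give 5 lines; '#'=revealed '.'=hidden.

Click 1 (3,2) count=3: revealed 1 new [(3,2)] -> total=1
Click 2 (0,4) count=1: revealed 1 new [(0,4)] -> total=2
Click 3 (4,0) count=1: revealed 1 new [(4,0)] -> total=3
Click 4 (2,4) count=0: revealed 8 new [(1,3) (1,4) (2,3) (2,4) (3,3) (3,4) (4,3) (4,4)] -> total=11

Answer: ....#
...##
...##
..###
#..##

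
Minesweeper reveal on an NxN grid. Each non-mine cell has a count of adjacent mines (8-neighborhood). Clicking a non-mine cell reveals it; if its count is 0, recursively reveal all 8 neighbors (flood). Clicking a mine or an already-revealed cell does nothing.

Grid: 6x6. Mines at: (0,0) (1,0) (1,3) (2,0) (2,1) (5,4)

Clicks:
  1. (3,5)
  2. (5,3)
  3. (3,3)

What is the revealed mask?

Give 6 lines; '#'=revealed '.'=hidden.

Answer: ....##
....##
..####
######
######
####..

Derivation:
Click 1 (3,5) count=0: revealed 24 new [(0,4) (0,5) (1,4) (1,5) (2,2) (2,3) (2,4) (2,5) (3,0) (3,1) (3,2) (3,3) (3,4) (3,5) (4,0) (4,1) (4,2) (4,3) (4,4) (4,5) (5,0) (5,1) (5,2) (5,3)] -> total=24
Click 2 (5,3) count=1: revealed 0 new [(none)] -> total=24
Click 3 (3,3) count=0: revealed 0 new [(none)] -> total=24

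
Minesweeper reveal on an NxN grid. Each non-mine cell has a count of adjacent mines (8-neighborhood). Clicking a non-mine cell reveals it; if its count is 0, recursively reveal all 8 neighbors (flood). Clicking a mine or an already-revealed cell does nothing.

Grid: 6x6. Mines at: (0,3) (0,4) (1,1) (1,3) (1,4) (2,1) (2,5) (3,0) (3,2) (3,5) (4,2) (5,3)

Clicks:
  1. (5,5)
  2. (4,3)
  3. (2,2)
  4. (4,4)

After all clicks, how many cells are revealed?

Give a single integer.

Answer: 6

Derivation:
Click 1 (5,5) count=0: revealed 4 new [(4,4) (4,5) (5,4) (5,5)] -> total=4
Click 2 (4,3) count=3: revealed 1 new [(4,3)] -> total=5
Click 3 (2,2) count=4: revealed 1 new [(2,2)] -> total=6
Click 4 (4,4) count=2: revealed 0 new [(none)] -> total=6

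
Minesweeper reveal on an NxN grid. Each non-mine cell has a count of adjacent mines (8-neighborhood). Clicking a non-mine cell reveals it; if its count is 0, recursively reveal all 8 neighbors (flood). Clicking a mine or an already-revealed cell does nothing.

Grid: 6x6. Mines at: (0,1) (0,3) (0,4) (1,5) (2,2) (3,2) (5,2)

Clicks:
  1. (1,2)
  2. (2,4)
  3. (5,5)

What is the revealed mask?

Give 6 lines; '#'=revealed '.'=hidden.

Click 1 (1,2) count=3: revealed 1 new [(1,2)] -> total=1
Click 2 (2,4) count=1: revealed 1 new [(2,4)] -> total=2
Click 3 (5,5) count=0: revealed 11 new [(2,3) (2,5) (3,3) (3,4) (3,5) (4,3) (4,4) (4,5) (5,3) (5,4) (5,5)] -> total=13

Answer: ......
..#...
...###
...###
...###
...###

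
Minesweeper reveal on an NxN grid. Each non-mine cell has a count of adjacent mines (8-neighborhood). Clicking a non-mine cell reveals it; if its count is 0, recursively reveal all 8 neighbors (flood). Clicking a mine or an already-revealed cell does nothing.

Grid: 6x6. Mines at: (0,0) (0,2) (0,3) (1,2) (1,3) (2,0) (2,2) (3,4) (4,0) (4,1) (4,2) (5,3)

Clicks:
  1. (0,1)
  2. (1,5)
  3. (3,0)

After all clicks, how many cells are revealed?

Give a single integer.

Answer: 8

Derivation:
Click 1 (0,1) count=3: revealed 1 new [(0,1)] -> total=1
Click 2 (1,5) count=0: revealed 6 new [(0,4) (0,5) (1,4) (1,5) (2,4) (2,5)] -> total=7
Click 3 (3,0) count=3: revealed 1 new [(3,0)] -> total=8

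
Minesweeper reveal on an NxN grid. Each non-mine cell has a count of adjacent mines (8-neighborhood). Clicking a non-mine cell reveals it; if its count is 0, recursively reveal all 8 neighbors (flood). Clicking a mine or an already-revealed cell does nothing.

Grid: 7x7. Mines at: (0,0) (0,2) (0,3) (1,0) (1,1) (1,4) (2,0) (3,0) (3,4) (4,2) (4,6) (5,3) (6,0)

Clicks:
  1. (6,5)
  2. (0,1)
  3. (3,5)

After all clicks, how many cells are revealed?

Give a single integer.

Click 1 (6,5) count=0: revealed 6 new [(5,4) (5,5) (5,6) (6,4) (6,5) (6,6)] -> total=6
Click 2 (0,1) count=4: revealed 1 new [(0,1)] -> total=7
Click 3 (3,5) count=2: revealed 1 new [(3,5)] -> total=8

Answer: 8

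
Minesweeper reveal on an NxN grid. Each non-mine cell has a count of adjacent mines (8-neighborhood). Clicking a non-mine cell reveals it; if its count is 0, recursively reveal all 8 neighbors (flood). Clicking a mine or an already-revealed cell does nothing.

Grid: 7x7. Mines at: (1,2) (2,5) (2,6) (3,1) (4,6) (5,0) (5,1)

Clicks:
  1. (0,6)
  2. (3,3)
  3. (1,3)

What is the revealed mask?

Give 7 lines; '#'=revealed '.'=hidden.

Click 1 (0,6) count=0: revealed 8 new [(0,3) (0,4) (0,5) (0,6) (1,3) (1,4) (1,5) (1,6)] -> total=8
Click 2 (3,3) count=0: revealed 21 new [(2,2) (2,3) (2,4) (3,2) (3,3) (3,4) (3,5) (4,2) (4,3) (4,4) (4,5) (5,2) (5,3) (5,4) (5,5) (5,6) (6,2) (6,3) (6,4) (6,5) (6,6)] -> total=29
Click 3 (1,3) count=1: revealed 0 new [(none)] -> total=29

Answer: ...####
...####
..###..
..####.
..####.
..#####
..#####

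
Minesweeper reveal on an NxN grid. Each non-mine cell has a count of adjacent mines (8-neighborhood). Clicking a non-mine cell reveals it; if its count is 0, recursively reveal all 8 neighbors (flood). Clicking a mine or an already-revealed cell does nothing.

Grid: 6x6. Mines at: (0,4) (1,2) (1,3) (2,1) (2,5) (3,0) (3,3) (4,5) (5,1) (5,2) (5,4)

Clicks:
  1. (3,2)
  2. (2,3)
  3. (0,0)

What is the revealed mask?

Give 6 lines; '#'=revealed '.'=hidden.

Answer: ##....
##....
...#..
..#...
......
......

Derivation:
Click 1 (3,2) count=2: revealed 1 new [(3,2)] -> total=1
Click 2 (2,3) count=3: revealed 1 new [(2,3)] -> total=2
Click 3 (0,0) count=0: revealed 4 new [(0,0) (0,1) (1,0) (1,1)] -> total=6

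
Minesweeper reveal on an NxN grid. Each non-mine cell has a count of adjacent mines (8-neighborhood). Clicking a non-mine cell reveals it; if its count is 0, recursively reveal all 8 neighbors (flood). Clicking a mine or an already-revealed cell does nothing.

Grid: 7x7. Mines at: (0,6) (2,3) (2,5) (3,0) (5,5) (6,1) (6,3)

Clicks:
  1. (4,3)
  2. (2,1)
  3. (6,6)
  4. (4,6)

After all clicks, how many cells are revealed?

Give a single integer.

Answer: 15

Derivation:
Click 1 (4,3) count=0: revealed 12 new [(3,1) (3,2) (3,3) (3,4) (4,1) (4,2) (4,3) (4,4) (5,1) (5,2) (5,3) (5,4)] -> total=12
Click 2 (2,1) count=1: revealed 1 new [(2,1)] -> total=13
Click 3 (6,6) count=1: revealed 1 new [(6,6)] -> total=14
Click 4 (4,6) count=1: revealed 1 new [(4,6)] -> total=15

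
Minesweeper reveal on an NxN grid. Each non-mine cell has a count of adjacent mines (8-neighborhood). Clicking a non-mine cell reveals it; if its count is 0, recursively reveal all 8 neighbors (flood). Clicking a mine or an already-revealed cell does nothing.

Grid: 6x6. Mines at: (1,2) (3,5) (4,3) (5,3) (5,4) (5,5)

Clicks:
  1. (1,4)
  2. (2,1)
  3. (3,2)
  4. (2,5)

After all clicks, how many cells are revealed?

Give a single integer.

Answer: 11

Derivation:
Click 1 (1,4) count=0: revealed 9 new [(0,3) (0,4) (0,5) (1,3) (1,4) (1,5) (2,3) (2,4) (2,5)] -> total=9
Click 2 (2,1) count=1: revealed 1 new [(2,1)] -> total=10
Click 3 (3,2) count=1: revealed 1 new [(3,2)] -> total=11
Click 4 (2,5) count=1: revealed 0 new [(none)] -> total=11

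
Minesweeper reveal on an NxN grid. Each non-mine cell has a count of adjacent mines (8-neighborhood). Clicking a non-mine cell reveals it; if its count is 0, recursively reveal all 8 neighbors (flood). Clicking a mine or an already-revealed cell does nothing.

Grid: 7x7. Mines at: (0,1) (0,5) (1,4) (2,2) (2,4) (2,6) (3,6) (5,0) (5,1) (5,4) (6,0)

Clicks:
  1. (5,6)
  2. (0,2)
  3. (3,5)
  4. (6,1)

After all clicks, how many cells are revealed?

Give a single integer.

Click 1 (5,6) count=0: revealed 6 new [(4,5) (4,6) (5,5) (5,6) (6,5) (6,6)] -> total=6
Click 2 (0,2) count=1: revealed 1 new [(0,2)] -> total=7
Click 3 (3,5) count=3: revealed 1 new [(3,5)] -> total=8
Click 4 (6,1) count=3: revealed 1 new [(6,1)] -> total=9

Answer: 9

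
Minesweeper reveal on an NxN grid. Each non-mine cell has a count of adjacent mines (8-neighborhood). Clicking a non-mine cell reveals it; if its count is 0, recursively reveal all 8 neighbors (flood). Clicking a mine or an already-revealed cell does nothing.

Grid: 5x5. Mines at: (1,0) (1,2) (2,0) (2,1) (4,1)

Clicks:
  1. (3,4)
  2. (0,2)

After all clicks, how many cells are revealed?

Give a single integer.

Click 1 (3,4) count=0: revealed 13 new [(0,3) (0,4) (1,3) (1,4) (2,2) (2,3) (2,4) (3,2) (3,3) (3,4) (4,2) (4,3) (4,4)] -> total=13
Click 2 (0,2) count=1: revealed 1 new [(0,2)] -> total=14

Answer: 14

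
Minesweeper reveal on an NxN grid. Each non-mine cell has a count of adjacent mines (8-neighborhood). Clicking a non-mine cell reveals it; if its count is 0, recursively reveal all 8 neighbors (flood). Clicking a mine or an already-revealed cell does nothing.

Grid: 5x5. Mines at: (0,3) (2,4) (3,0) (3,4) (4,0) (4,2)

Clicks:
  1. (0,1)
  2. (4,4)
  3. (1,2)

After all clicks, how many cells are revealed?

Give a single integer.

Click 1 (0,1) count=0: revealed 14 new [(0,0) (0,1) (0,2) (1,0) (1,1) (1,2) (1,3) (2,0) (2,1) (2,2) (2,3) (3,1) (3,2) (3,3)] -> total=14
Click 2 (4,4) count=1: revealed 1 new [(4,4)] -> total=15
Click 3 (1,2) count=1: revealed 0 new [(none)] -> total=15

Answer: 15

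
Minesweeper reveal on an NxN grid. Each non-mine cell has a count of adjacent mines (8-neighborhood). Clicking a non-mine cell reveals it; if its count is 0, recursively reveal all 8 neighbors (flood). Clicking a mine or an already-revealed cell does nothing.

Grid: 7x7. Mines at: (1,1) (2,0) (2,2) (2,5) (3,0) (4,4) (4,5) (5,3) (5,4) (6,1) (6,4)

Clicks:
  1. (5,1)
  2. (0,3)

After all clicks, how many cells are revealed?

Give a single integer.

Answer: 11

Derivation:
Click 1 (5,1) count=1: revealed 1 new [(5,1)] -> total=1
Click 2 (0,3) count=0: revealed 10 new [(0,2) (0,3) (0,4) (0,5) (0,6) (1,2) (1,3) (1,4) (1,5) (1,6)] -> total=11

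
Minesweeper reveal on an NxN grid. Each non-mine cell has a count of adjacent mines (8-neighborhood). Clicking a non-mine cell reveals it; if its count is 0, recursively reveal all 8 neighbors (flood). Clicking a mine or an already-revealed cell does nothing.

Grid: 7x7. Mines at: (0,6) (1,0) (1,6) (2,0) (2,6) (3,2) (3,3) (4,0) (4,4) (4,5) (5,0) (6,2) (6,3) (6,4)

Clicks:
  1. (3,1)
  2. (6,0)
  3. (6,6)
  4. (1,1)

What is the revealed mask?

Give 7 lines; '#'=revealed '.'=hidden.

Answer: .......
.#.....
.......
.#.....
.......
.....##
#....##

Derivation:
Click 1 (3,1) count=3: revealed 1 new [(3,1)] -> total=1
Click 2 (6,0) count=1: revealed 1 new [(6,0)] -> total=2
Click 3 (6,6) count=0: revealed 4 new [(5,5) (5,6) (6,5) (6,6)] -> total=6
Click 4 (1,1) count=2: revealed 1 new [(1,1)] -> total=7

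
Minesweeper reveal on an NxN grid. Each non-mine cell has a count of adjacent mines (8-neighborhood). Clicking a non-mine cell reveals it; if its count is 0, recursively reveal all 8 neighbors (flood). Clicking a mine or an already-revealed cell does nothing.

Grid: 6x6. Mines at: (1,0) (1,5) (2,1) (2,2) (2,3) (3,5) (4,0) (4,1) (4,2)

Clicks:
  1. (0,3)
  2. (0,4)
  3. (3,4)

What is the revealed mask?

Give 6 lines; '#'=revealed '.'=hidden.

Click 1 (0,3) count=0: revealed 8 new [(0,1) (0,2) (0,3) (0,4) (1,1) (1,2) (1,3) (1,4)] -> total=8
Click 2 (0,4) count=1: revealed 0 new [(none)] -> total=8
Click 3 (3,4) count=2: revealed 1 new [(3,4)] -> total=9

Answer: .####.
.####.
......
....#.
......
......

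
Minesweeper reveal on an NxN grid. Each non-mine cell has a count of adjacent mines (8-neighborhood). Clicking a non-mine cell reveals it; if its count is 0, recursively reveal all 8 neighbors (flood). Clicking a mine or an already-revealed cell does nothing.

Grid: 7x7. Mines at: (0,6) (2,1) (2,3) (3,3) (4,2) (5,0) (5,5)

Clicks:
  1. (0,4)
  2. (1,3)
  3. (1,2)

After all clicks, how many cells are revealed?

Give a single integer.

Answer: 12

Derivation:
Click 1 (0,4) count=0: revealed 12 new [(0,0) (0,1) (0,2) (0,3) (0,4) (0,5) (1,0) (1,1) (1,2) (1,3) (1,4) (1,5)] -> total=12
Click 2 (1,3) count=1: revealed 0 new [(none)] -> total=12
Click 3 (1,2) count=2: revealed 0 new [(none)] -> total=12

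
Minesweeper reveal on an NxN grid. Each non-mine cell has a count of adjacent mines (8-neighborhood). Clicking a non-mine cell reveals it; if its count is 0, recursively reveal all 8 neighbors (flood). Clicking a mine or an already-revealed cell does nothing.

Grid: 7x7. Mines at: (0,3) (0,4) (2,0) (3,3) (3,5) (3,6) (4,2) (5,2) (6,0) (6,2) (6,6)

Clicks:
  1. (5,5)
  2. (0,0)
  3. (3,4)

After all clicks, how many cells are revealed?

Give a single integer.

Click 1 (5,5) count=1: revealed 1 new [(5,5)] -> total=1
Click 2 (0,0) count=0: revealed 6 new [(0,0) (0,1) (0,2) (1,0) (1,1) (1,2)] -> total=7
Click 3 (3,4) count=2: revealed 1 new [(3,4)] -> total=8

Answer: 8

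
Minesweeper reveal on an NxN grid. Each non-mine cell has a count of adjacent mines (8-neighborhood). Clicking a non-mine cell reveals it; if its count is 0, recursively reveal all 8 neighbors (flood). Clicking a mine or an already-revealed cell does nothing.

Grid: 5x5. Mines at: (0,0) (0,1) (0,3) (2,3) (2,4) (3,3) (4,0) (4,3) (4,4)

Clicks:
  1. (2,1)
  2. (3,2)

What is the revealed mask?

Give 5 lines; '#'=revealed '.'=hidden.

Click 1 (2,1) count=0: revealed 9 new [(1,0) (1,1) (1,2) (2,0) (2,1) (2,2) (3,0) (3,1) (3,2)] -> total=9
Click 2 (3,2) count=3: revealed 0 new [(none)] -> total=9

Answer: .....
###..
###..
###..
.....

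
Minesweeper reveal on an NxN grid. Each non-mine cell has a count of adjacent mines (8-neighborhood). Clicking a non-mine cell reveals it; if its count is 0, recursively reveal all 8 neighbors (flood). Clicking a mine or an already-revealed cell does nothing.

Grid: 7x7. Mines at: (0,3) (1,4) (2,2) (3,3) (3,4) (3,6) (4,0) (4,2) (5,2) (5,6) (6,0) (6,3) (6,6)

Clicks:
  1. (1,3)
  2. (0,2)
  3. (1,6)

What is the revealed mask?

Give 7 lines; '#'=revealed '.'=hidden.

Click 1 (1,3) count=3: revealed 1 new [(1,3)] -> total=1
Click 2 (0,2) count=1: revealed 1 new [(0,2)] -> total=2
Click 3 (1,6) count=0: revealed 6 new [(0,5) (0,6) (1,5) (1,6) (2,5) (2,6)] -> total=8

Answer: ..#..##
...#.##
.....##
.......
.......
.......
.......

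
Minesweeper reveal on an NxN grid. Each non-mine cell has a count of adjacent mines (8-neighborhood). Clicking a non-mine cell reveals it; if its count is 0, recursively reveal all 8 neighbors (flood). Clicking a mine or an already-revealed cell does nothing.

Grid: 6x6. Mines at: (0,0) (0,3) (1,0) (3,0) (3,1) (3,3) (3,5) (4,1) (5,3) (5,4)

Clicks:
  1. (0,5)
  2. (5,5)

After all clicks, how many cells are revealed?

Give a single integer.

Click 1 (0,5) count=0: revealed 6 new [(0,4) (0,5) (1,4) (1,5) (2,4) (2,5)] -> total=6
Click 2 (5,5) count=1: revealed 1 new [(5,5)] -> total=7

Answer: 7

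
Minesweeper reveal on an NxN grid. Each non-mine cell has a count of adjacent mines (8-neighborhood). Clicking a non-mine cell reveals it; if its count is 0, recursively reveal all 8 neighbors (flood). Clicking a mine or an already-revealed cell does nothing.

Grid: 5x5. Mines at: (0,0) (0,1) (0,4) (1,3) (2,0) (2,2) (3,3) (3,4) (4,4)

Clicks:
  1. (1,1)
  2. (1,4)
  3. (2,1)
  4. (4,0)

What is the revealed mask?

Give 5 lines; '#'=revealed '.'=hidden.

Click 1 (1,1) count=4: revealed 1 new [(1,1)] -> total=1
Click 2 (1,4) count=2: revealed 1 new [(1,4)] -> total=2
Click 3 (2,1) count=2: revealed 1 new [(2,1)] -> total=3
Click 4 (4,0) count=0: revealed 6 new [(3,0) (3,1) (3,2) (4,0) (4,1) (4,2)] -> total=9

Answer: .....
.#..#
.#...
###..
###..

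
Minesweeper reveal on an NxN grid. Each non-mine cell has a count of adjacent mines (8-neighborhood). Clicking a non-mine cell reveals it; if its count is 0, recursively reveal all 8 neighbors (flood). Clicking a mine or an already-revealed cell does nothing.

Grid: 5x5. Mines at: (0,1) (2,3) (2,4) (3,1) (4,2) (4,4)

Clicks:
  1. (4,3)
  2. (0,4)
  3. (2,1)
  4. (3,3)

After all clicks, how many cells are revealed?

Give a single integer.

Answer: 9

Derivation:
Click 1 (4,3) count=2: revealed 1 new [(4,3)] -> total=1
Click 2 (0,4) count=0: revealed 6 new [(0,2) (0,3) (0,4) (1,2) (1,3) (1,4)] -> total=7
Click 3 (2,1) count=1: revealed 1 new [(2,1)] -> total=8
Click 4 (3,3) count=4: revealed 1 new [(3,3)] -> total=9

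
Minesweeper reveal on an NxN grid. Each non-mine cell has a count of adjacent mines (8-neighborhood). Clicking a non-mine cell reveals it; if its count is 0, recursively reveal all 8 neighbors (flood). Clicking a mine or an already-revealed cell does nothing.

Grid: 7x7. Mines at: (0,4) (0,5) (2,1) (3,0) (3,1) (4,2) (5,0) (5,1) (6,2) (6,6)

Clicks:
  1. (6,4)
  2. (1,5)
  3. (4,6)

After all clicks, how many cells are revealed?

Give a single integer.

Click 1 (6,4) count=0: revealed 26 new [(1,2) (1,3) (1,4) (1,5) (1,6) (2,2) (2,3) (2,4) (2,5) (2,6) (3,2) (3,3) (3,4) (3,5) (3,6) (4,3) (4,4) (4,5) (4,6) (5,3) (5,4) (5,5) (5,6) (6,3) (6,4) (6,5)] -> total=26
Click 2 (1,5) count=2: revealed 0 new [(none)] -> total=26
Click 3 (4,6) count=0: revealed 0 new [(none)] -> total=26

Answer: 26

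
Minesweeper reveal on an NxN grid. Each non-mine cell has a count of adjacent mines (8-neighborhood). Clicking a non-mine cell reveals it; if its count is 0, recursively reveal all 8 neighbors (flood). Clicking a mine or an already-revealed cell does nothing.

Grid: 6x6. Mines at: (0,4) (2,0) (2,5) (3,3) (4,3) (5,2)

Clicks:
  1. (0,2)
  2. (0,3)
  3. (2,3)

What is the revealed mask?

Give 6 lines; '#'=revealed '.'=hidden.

Click 1 (0,2) count=0: revealed 11 new [(0,0) (0,1) (0,2) (0,3) (1,0) (1,1) (1,2) (1,3) (2,1) (2,2) (2,3)] -> total=11
Click 2 (0,3) count=1: revealed 0 new [(none)] -> total=11
Click 3 (2,3) count=1: revealed 0 new [(none)] -> total=11

Answer: ####..
####..
.###..
......
......
......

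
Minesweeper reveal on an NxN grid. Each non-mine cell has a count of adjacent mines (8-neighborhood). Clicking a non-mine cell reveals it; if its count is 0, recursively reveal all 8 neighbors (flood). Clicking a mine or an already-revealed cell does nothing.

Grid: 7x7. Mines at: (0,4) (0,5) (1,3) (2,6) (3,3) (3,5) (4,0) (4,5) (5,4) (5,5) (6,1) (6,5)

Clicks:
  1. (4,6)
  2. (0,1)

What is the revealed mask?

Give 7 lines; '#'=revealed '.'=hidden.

Answer: ###....
###....
###....
###....
......#
.......
.......

Derivation:
Click 1 (4,6) count=3: revealed 1 new [(4,6)] -> total=1
Click 2 (0,1) count=0: revealed 12 new [(0,0) (0,1) (0,2) (1,0) (1,1) (1,2) (2,0) (2,1) (2,2) (3,0) (3,1) (3,2)] -> total=13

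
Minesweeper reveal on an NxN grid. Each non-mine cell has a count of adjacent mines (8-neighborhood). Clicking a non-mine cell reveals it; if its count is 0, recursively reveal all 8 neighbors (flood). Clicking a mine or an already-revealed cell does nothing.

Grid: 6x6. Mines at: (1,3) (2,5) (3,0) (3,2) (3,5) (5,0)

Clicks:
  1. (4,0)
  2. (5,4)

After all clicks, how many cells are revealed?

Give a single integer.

Answer: 11

Derivation:
Click 1 (4,0) count=2: revealed 1 new [(4,0)] -> total=1
Click 2 (5,4) count=0: revealed 10 new [(4,1) (4,2) (4,3) (4,4) (4,5) (5,1) (5,2) (5,3) (5,4) (5,5)] -> total=11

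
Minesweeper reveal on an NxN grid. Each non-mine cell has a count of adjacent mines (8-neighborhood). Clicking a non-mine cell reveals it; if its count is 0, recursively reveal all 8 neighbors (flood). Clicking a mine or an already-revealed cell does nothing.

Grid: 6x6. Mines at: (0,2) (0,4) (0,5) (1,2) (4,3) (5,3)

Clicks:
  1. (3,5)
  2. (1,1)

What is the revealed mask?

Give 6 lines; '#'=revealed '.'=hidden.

Answer: ......
.#.###
...###
...###
....##
....##

Derivation:
Click 1 (3,5) count=0: revealed 13 new [(1,3) (1,4) (1,5) (2,3) (2,4) (2,5) (3,3) (3,4) (3,5) (4,4) (4,5) (5,4) (5,5)] -> total=13
Click 2 (1,1) count=2: revealed 1 new [(1,1)] -> total=14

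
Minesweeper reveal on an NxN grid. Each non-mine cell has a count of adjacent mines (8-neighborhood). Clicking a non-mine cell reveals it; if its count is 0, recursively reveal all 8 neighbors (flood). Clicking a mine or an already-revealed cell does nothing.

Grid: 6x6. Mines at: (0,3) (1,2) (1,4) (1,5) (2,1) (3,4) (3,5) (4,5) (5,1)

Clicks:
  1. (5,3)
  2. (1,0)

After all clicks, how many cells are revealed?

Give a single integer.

Click 1 (5,3) count=0: revealed 6 new [(4,2) (4,3) (4,4) (5,2) (5,3) (5,4)] -> total=6
Click 2 (1,0) count=1: revealed 1 new [(1,0)] -> total=7

Answer: 7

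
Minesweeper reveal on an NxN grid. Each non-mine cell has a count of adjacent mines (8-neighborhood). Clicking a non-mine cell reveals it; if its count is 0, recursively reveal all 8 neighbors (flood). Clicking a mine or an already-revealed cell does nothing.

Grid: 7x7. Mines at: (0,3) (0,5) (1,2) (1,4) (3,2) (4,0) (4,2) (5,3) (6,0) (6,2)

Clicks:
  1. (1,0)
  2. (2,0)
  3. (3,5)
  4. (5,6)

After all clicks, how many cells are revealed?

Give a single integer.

Answer: 28

Derivation:
Click 1 (1,0) count=0: revealed 8 new [(0,0) (0,1) (1,0) (1,1) (2,0) (2,1) (3,0) (3,1)] -> total=8
Click 2 (2,0) count=0: revealed 0 new [(none)] -> total=8
Click 3 (3,5) count=0: revealed 20 new [(1,5) (1,6) (2,3) (2,4) (2,5) (2,6) (3,3) (3,4) (3,5) (3,6) (4,3) (4,4) (4,5) (4,6) (5,4) (5,5) (5,6) (6,4) (6,5) (6,6)] -> total=28
Click 4 (5,6) count=0: revealed 0 new [(none)] -> total=28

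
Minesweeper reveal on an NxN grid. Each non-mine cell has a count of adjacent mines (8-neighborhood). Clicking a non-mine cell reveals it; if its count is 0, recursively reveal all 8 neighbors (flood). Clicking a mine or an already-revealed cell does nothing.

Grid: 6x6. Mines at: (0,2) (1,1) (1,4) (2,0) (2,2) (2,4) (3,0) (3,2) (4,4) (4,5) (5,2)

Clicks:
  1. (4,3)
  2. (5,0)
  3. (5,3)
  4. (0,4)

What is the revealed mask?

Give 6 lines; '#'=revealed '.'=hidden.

Answer: ....#.
......
......
......
##.#..
##.#..

Derivation:
Click 1 (4,3) count=3: revealed 1 new [(4,3)] -> total=1
Click 2 (5,0) count=0: revealed 4 new [(4,0) (4,1) (5,0) (5,1)] -> total=5
Click 3 (5,3) count=2: revealed 1 new [(5,3)] -> total=6
Click 4 (0,4) count=1: revealed 1 new [(0,4)] -> total=7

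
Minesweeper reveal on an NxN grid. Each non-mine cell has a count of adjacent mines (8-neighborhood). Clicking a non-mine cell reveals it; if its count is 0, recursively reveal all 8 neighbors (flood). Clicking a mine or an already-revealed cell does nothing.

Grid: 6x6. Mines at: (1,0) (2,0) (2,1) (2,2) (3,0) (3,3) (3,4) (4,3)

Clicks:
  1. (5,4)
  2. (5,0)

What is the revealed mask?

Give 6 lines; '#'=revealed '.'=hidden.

Answer: ......
......
......
......
###...
###.#.

Derivation:
Click 1 (5,4) count=1: revealed 1 new [(5,4)] -> total=1
Click 2 (5,0) count=0: revealed 6 new [(4,0) (4,1) (4,2) (5,0) (5,1) (5,2)] -> total=7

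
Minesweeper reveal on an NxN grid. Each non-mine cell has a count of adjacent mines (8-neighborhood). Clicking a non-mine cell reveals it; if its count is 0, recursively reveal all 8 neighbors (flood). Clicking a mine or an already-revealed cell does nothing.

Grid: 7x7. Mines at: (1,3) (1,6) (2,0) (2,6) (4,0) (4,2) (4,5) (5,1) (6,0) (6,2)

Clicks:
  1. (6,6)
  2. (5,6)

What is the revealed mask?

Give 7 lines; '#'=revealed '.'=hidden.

Answer: .......
.......
.......
.......
.......
...####
...####

Derivation:
Click 1 (6,6) count=0: revealed 8 new [(5,3) (5,4) (5,5) (5,6) (6,3) (6,4) (6,5) (6,6)] -> total=8
Click 2 (5,6) count=1: revealed 0 new [(none)] -> total=8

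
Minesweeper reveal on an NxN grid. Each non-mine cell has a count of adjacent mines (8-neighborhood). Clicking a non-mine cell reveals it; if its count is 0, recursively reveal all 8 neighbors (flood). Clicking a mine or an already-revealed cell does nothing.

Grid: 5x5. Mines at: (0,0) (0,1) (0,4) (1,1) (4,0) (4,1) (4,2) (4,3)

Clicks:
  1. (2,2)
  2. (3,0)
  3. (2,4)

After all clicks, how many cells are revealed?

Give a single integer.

Click 1 (2,2) count=1: revealed 1 new [(2,2)] -> total=1
Click 2 (3,0) count=2: revealed 1 new [(3,0)] -> total=2
Click 3 (2,4) count=0: revealed 8 new [(1,2) (1,3) (1,4) (2,3) (2,4) (3,2) (3,3) (3,4)] -> total=10

Answer: 10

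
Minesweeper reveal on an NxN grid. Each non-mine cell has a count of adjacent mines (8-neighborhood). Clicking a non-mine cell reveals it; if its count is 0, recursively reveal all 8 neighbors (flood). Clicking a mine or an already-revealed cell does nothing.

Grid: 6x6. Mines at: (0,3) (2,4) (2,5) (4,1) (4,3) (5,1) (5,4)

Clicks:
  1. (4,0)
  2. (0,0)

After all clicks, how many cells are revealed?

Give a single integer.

Click 1 (4,0) count=2: revealed 1 new [(4,0)] -> total=1
Click 2 (0,0) count=0: revealed 15 new [(0,0) (0,1) (0,2) (1,0) (1,1) (1,2) (1,3) (2,0) (2,1) (2,2) (2,3) (3,0) (3,1) (3,2) (3,3)] -> total=16

Answer: 16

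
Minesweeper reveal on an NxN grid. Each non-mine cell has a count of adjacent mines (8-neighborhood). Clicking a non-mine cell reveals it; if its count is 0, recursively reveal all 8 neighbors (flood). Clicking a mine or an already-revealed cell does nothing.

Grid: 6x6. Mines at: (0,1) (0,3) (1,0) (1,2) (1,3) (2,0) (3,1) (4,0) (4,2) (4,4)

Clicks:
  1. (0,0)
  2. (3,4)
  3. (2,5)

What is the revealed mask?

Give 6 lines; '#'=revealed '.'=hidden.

Answer: #...##
....##
....##
....##
......
......

Derivation:
Click 1 (0,0) count=2: revealed 1 new [(0,0)] -> total=1
Click 2 (3,4) count=1: revealed 1 new [(3,4)] -> total=2
Click 3 (2,5) count=0: revealed 7 new [(0,4) (0,5) (1,4) (1,5) (2,4) (2,5) (3,5)] -> total=9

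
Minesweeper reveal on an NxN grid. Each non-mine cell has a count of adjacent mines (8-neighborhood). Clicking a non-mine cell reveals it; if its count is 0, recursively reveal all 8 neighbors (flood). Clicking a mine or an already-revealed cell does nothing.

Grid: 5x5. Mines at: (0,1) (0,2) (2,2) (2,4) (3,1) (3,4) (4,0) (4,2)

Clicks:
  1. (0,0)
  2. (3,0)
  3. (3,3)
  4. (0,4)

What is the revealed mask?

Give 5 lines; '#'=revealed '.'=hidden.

Answer: #..##
...##
.....
#..#.
.....

Derivation:
Click 1 (0,0) count=1: revealed 1 new [(0,0)] -> total=1
Click 2 (3,0) count=2: revealed 1 new [(3,0)] -> total=2
Click 3 (3,3) count=4: revealed 1 new [(3,3)] -> total=3
Click 4 (0,4) count=0: revealed 4 new [(0,3) (0,4) (1,3) (1,4)] -> total=7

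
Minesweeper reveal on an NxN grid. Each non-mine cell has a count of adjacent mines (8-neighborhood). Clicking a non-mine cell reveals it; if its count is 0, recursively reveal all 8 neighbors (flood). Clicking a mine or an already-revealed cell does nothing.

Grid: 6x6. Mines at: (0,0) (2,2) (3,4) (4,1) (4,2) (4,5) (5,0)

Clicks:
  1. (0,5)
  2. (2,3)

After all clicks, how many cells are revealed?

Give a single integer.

Answer: 13

Derivation:
Click 1 (0,5) count=0: revealed 13 new [(0,1) (0,2) (0,3) (0,4) (0,5) (1,1) (1,2) (1,3) (1,4) (1,5) (2,3) (2,4) (2,5)] -> total=13
Click 2 (2,3) count=2: revealed 0 new [(none)] -> total=13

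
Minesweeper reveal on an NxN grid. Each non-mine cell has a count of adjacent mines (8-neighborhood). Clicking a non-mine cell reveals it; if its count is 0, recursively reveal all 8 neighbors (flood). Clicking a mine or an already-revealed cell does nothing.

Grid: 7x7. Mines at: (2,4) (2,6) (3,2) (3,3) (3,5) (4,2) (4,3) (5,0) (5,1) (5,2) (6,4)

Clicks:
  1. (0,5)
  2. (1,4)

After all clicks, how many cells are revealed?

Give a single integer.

Click 1 (0,5) count=0: revealed 22 new [(0,0) (0,1) (0,2) (0,3) (0,4) (0,5) (0,6) (1,0) (1,1) (1,2) (1,3) (1,4) (1,5) (1,6) (2,0) (2,1) (2,2) (2,3) (3,0) (3,1) (4,0) (4,1)] -> total=22
Click 2 (1,4) count=1: revealed 0 new [(none)] -> total=22

Answer: 22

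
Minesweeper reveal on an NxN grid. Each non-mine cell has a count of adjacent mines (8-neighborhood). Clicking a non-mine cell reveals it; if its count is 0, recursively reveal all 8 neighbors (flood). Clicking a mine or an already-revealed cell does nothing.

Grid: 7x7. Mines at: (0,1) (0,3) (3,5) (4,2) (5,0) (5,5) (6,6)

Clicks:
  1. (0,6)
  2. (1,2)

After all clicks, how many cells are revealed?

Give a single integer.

Click 1 (0,6) count=0: revealed 9 new [(0,4) (0,5) (0,6) (1,4) (1,5) (1,6) (2,4) (2,5) (2,6)] -> total=9
Click 2 (1,2) count=2: revealed 1 new [(1,2)] -> total=10

Answer: 10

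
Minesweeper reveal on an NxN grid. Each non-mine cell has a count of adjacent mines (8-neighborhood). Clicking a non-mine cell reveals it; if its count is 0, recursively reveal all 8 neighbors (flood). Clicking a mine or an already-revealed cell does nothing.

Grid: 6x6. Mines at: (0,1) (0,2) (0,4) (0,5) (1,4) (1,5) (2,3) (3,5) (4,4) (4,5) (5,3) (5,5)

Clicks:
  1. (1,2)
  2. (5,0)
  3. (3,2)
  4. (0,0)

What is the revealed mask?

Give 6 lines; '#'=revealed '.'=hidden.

Answer: #.....
###...
###...
###...
###...
###...

Derivation:
Click 1 (1,2) count=3: revealed 1 new [(1,2)] -> total=1
Click 2 (5,0) count=0: revealed 14 new [(1,0) (1,1) (2,0) (2,1) (2,2) (3,0) (3,1) (3,2) (4,0) (4,1) (4,2) (5,0) (5,1) (5,2)] -> total=15
Click 3 (3,2) count=1: revealed 0 new [(none)] -> total=15
Click 4 (0,0) count=1: revealed 1 new [(0,0)] -> total=16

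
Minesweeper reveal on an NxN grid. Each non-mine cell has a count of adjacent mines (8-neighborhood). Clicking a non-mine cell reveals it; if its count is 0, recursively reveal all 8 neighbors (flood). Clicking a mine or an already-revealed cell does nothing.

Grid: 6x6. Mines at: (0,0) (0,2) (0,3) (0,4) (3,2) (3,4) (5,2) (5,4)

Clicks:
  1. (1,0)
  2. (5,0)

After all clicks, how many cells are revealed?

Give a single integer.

Click 1 (1,0) count=1: revealed 1 new [(1,0)] -> total=1
Click 2 (5,0) count=0: revealed 9 new [(1,1) (2,0) (2,1) (3,0) (3,1) (4,0) (4,1) (5,0) (5,1)] -> total=10

Answer: 10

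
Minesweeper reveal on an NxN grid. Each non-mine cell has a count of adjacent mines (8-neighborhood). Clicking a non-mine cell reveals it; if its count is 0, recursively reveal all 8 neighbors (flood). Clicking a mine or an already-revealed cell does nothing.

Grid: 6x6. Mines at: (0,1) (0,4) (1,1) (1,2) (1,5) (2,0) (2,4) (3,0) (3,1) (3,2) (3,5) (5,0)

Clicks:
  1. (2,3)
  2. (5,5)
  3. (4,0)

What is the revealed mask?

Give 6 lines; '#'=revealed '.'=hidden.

Click 1 (2,3) count=3: revealed 1 new [(2,3)] -> total=1
Click 2 (5,5) count=0: revealed 10 new [(4,1) (4,2) (4,3) (4,4) (4,5) (5,1) (5,2) (5,3) (5,4) (5,5)] -> total=11
Click 3 (4,0) count=3: revealed 1 new [(4,0)] -> total=12

Answer: ......
......
...#..
......
######
.#####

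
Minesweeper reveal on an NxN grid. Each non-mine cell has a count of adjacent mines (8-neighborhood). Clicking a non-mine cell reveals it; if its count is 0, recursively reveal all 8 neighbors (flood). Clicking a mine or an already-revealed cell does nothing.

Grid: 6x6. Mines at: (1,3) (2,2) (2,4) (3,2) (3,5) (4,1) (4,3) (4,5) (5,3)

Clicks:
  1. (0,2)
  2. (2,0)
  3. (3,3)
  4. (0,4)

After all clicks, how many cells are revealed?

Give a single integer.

Click 1 (0,2) count=1: revealed 1 new [(0,2)] -> total=1
Click 2 (2,0) count=0: revealed 9 new [(0,0) (0,1) (1,0) (1,1) (1,2) (2,0) (2,1) (3,0) (3,1)] -> total=10
Click 3 (3,3) count=4: revealed 1 new [(3,3)] -> total=11
Click 4 (0,4) count=1: revealed 1 new [(0,4)] -> total=12

Answer: 12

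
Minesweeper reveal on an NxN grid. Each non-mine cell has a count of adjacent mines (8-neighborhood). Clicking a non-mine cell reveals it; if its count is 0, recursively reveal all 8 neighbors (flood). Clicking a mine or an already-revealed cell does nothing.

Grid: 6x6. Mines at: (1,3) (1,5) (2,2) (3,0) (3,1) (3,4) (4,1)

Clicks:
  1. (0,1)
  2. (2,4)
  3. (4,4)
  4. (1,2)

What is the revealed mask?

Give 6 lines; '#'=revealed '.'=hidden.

Answer: ###...
###...
##..#.
......
....#.
......

Derivation:
Click 1 (0,1) count=0: revealed 8 new [(0,0) (0,1) (0,2) (1,0) (1,1) (1,2) (2,0) (2,1)] -> total=8
Click 2 (2,4) count=3: revealed 1 new [(2,4)] -> total=9
Click 3 (4,4) count=1: revealed 1 new [(4,4)] -> total=10
Click 4 (1,2) count=2: revealed 0 new [(none)] -> total=10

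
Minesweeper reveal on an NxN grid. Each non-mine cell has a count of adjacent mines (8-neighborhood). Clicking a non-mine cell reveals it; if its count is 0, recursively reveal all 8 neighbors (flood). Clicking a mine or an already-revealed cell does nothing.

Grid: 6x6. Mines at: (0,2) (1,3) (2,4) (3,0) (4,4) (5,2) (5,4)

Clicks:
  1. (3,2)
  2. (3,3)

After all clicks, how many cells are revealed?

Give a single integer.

Click 1 (3,2) count=0: revealed 9 new [(2,1) (2,2) (2,3) (3,1) (3,2) (3,3) (4,1) (4,2) (4,3)] -> total=9
Click 2 (3,3) count=2: revealed 0 new [(none)] -> total=9

Answer: 9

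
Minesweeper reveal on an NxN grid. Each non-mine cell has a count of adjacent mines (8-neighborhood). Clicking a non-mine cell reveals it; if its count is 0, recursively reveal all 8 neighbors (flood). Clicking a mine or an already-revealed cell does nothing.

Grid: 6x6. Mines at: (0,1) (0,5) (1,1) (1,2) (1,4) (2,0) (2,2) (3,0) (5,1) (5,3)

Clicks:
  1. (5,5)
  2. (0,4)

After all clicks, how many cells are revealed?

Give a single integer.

Click 1 (5,5) count=0: revealed 11 new [(2,3) (2,4) (2,5) (3,3) (3,4) (3,5) (4,3) (4,4) (4,5) (5,4) (5,5)] -> total=11
Click 2 (0,4) count=2: revealed 1 new [(0,4)] -> total=12

Answer: 12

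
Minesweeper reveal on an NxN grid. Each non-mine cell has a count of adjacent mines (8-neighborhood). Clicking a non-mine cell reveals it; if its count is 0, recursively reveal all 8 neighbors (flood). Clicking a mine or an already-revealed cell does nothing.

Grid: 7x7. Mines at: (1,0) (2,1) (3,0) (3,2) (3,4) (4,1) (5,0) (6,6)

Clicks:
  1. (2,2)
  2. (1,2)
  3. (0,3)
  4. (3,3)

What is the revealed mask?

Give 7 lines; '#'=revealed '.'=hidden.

Click 1 (2,2) count=2: revealed 1 new [(2,2)] -> total=1
Click 2 (1,2) count=1: revealed 1 new [(1,2)] -> total=2
Click 3 (0,3) count=0: revealed 21 new [(0,1) (0,2) (0,3) (0,4) (0,5) (0,6) (1,1) (1,3) (1,4) (1,5) (1,6) (2,3) (2,4) (2,5) (2,6) (3,5) (3,6) (4,5) (4,6) (5,5) (5,6)] -> total=23
Click 4 (3,3) count=2: revealed 1 new [(3,3)] -> total=24

Answer: .######
.######
..#####
...#.##
.....##
.....##
.......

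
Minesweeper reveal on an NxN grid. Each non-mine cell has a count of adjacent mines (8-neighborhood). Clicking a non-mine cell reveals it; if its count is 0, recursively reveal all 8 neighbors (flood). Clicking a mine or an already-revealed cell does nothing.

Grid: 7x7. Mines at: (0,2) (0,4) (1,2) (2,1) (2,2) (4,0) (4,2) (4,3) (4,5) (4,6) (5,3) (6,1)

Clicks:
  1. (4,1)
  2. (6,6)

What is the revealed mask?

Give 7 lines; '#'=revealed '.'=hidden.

Click 1 (4,1) count=2: revealed 1 new [(4,1)] -> total=1
Click 2 (6,6) count=0: revealed 6 new [(5,4) (5,5) (5,6) (6,4) (6,5) (6,6)] -> total=7

Answer: .......
.......
.......
.......
.#.....
....###
....###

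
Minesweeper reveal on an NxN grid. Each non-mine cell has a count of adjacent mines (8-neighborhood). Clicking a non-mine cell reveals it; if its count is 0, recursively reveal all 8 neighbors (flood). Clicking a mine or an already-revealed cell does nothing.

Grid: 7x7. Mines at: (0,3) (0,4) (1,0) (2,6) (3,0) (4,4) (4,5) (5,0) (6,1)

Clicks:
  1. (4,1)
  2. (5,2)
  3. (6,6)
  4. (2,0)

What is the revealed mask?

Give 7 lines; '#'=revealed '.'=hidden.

Click 1 (4,1) count=2: revealed 1 new [(4,1)] -> total=1
Click 2 (5,2) count=1: revealed 1 new [(5,2)] -> total=2
Click 3 (6,6) count=0: revealed 9 new [(5,3) (5,4) (5,5) (5,6) (6,2) (6,3) (6,4) (6,5) (6,6)] -> total=11
Click 4 (2,0) count=2: revealed 1 new [(2,0)] -> total=12

Answer: .......
.......
#......
.......
.#.....
..#####
..#####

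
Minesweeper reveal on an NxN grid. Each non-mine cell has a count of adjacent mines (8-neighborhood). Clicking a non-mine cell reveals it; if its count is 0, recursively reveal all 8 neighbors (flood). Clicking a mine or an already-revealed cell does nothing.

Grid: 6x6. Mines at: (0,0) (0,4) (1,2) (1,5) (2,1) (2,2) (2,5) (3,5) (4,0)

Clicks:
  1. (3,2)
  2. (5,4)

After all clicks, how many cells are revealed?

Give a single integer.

Click 1 (3,2) count=2: revealed 1 new [(3,2)] -> total=1
Click 2 (5,4) count=0: revealed 13 new [(3,1) (3,3) (3,4) (4,1) (4,2) (4,3) (4,4) (4,5) (5,1) (5,2) (5,3) (5,4) (5,5)] -> total=14

Answer: 14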